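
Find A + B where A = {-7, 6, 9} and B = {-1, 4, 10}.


A + B = {a + b : a ∈ A, b ∈ B}.
Enumerate all |A|·|B| = 3·3 = 9 pairs (a, b) and collect distinct sums.
a = -7: -7+-1=-8, -7+4=-3, -7+10=3
a = 6: 6+-1=5, 6+4=10, 6+10=16
a = 9: 9+-1=8, 9+4=13, 9+10=19
Collecting distinct sums: A + B = {-8, -3, 3, 5, 8, 10, 13, 16, 19}
|A + B| = 9

A + B = {-8, -3, 3, 5, 8, 10, 13, 16, 19}


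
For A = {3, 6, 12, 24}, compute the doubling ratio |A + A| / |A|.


|A| = 4.
Compute A + A by enumerating all 16 pairs.
A + A = {6, 9, 12, 15, 18, 24, 27, 30, 36, 48}, so |A + A| = 10.
K = |A + A| / |A| = 10/4 = 5/2 ≈ 2.5000.
Reference: AP of size 4 gives K = 7/4 ≈ 1.7500; a fully generic set of size 4 gives K ≈ 2.5000.

|A| = 4, |A + A| = 10, K = 10/4 = 5/2.


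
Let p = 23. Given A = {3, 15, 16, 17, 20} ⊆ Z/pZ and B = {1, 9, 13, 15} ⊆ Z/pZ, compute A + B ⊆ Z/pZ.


Work in Z/23Z: reduce every sum a + b modulo 23.
Enumerate all 20 pairs:
a = 3: 3+1=4, 3+9=12, 3+13=16, 3+15=18
a = 15: 15+1=16, 15+9=1, 15+13=5, 15+15=7
a = 16: 16+1=17, 16+9=2, 16+13=6, 16+15=8
a = 17: 17+1=18, 17+9=3, 17+13=7, 17+15=9
a = 20: 20+1=21, 20+9=6, 20+13=10, 20+15=12
Distinct residues collected: {1, 2, 3, 4, 5, 6, 7, 8, 9, 10, 12, 16, 17, 18, 21}
|A + B| = 15 (out of 23 total residues).

A + B = {1, 2, 3, 4, 5, 6, 7, 8, 9, 10, 12, 16, 17, 18, 21}


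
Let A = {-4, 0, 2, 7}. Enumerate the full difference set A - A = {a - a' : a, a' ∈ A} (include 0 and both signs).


A - A = {a - a' : a, a' ∈ A}.
Compute a - a' for each ordered pair (a, a'):
a = -4: -4--4=0, -4-0=-4, -4-2=-6, -4-7=-11
a = 0: 0--4=4, 0-0=0, 0-2=-2, 0-7=-7
a = 2: 2--4=6, 2-0=2, 2-2=0, 2-7=-5
a = 7: 7--4=11, 7-0=7, 7-2=5, 7-7=0
Collecting distinct values (and noting 0 appears from a-a):
A - A = {-11, -7, -6, -5, -4, -2, 0, 2, 4, 5, 6, 7, 11}
|A - A| = 13

A - A = {-11, -7, -6, -5, -4, -2, 0, 2, 4, 5, 6, 7, 11}


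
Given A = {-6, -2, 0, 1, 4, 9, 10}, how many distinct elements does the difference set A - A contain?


A - A = {a - a' : a, a' ∈ A}; |A| = 7.
Bounds: 2|A|-1 ≤ |A - A| ≤ |A|² - |A| + 1, i.e. 13 ≤ |A - A| ≤ 43.
Note: 0 ∈ A - A always (from a - a). The set is symmetric: if d ∈ A - A then -d ∈ A - A.
Enumerate nonzero differences d = a - a' with a > a' (then include -d):
Positive differences: {1, 2, 3, 4, 5, 6, 7, 8, 9, 10, 11, 12, 15, 16}
Full difference set: {0} ∪ (positive diffs) ∪ (negative diffs).
|A - A| = 1 + 2·14 = 29 (matches direct enumeration: 29).

|A - A| = 29


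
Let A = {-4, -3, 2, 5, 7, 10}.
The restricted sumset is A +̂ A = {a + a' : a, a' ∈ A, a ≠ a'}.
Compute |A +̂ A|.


Restricted sumset: A +̂ A = {a + a' : a ∈ A, a' ∈ A, a ≠ a'}.
Equivalently, take A + A and drop any sum 2a that is achievable ONLY as a + a for a ∈ A (i.e. sums representable only with equal summands).
Enumerate pairs (a, a') with a < a' (symmetric, so each unordered pair gives one sum; this covers all a ≠ a'):
  -4 + -3 = -7
  -4 + 2 = -2
  -4 + 5 = 1
  -4 + 7 = 3
  -4 + 10 = 6
  -3 + 2 = -1
  -3 + 5 = 2
  -3 + 7 = 4
  -3 + 10 = 7
  2 + 5 = 7
  2 + 7 = 9
  2 + 10 = 12
  5 + 7 = 12
  5 + 10 = 15
  7 + 10 = 17
Collected distinct sums: {-7, -2, -1, 1, 2, 3, 4, 6, 7, 9, 12, 15, 17}
|A +̂ A| = 13
(Reference bound: |A +̂ A| ≥ 2|A| - 3 for |A| ≥ 2, with |A| = 6 giving ≥ 9.)

|A +̂ A| = 13


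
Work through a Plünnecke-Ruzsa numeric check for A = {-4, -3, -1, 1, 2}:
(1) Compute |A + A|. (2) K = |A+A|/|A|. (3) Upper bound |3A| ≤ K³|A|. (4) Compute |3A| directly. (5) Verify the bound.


|A| = 5.
Step 1: Compute A + A by enumerating all 25 pairs.
A + A = {-8, -7, -6, -5, -4, -3, -2, -1, 0, 1, 2, 3, 4}, so |A + A| = 13.
Step 2: Doubling constant K = |A + A|/|A| = 13/5 = 13/5 ≈ 2.6000.
Step 3: Plünnecke-Ruzsa gives |3A| ≤ K³·|A| = (2.6000)³ · 5 ≈ 87.8800.
Step 4: Compute 3A = A + A + A directly by enumerating all triples (a,b,c) ∈ A³; |3A| = 19.
Step 5: Check 19 ≤ 87.8800? Yes ✓.

K = 13/5, Plünnecke-Ruzsa bound K³|A| ≈ 87.8800, |3A| = 19, inequality holds.


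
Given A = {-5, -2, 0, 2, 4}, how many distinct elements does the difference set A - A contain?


A - A = {a - a' : a, a' ∈ A}; |A| = 5.
Bounds: 2|A|-1 ≤ |A - A| ≤ |A|² - |A| + 1, i.e. 9 ≤ |A - A| ≤ 21.
Note: 0 ∈ A - A always (from a - a). The set is symmetric: if d ∈ A - A then -d ∈ A - A.
Enumerate nonzero differences d = a - a' with a > a' (then include -d):
Positive differences: {2, 3, 4, 5, 6, 7, 9}
Full difference set: {0} ∪ (positive diffs) ∪ (negative diffs).
|A - A| = 1 + 2·7 = 15 (matches direct enumeration: 15).

|A - A| = 15


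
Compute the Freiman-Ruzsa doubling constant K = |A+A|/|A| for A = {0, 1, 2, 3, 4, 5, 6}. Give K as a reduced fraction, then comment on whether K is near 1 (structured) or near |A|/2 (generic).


|A| = 7.
Compute A + A by enumerating all 49 pairs.
A + A = {0, 1, 2, 3, 4, 5, 6, 7, 8, 9, 10, 11, 12}, so |A + A| = 13.
K = |A + A| / |A| = 13/7 (already in lowest terms) ≈ 1.8571.
Reference: AP of size 7 gives K = 13/7 ≈ 1.8571; a fully generic set of size 7 gives K ≈ 4.0000.

|A| = 7, |A + A| = 13, K = 13/7.


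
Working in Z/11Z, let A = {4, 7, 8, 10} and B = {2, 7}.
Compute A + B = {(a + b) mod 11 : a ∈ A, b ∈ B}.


Work in Z/11Z: reduce every sum a + b modulo 11.
Enumerate all 8 pairs:
a = 4: 4+2=6, 4+7=0
a = 7: 7+2=9, 7+7=3
a = 8: 8+2=10, 8+7=4
a = 10: 10+2=1, 10+7=6
Distinct residues collected: {0, 1, 3, 4, 6, 9, 10}
|A + B| = 7 (out of 11 total residues).

A + B = {0, 1, 3, 4, 6, 9, 10}


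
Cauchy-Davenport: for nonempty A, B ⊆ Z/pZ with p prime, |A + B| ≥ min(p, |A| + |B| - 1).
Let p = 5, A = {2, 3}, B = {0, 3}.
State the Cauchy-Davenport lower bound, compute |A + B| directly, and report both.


Cauchy-Davenport: |A + B| ≥ min(p, |A| + |B| - 1) for A, B nonempty in Z/pZ.
|A| = 2, |B| = 2, p = 5.
CD lower bound = min(5, 2 + 2 - 1) = min(5, 3) = 3.
Compute A + B mod 5 directly:
a = 2: 2+0=2, 2+3=0
a = 3: 3+0=3, 3+3=1
A + B = {0, 1, 2, 3}, so |A + B| = 4.
Verify: 4 ≥ 3? Yes ✓.

CD lower bound = 3, actual |A + B| = 4.


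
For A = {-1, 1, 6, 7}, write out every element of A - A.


A - A = {a - a' : a, a' ∈ A}.
Compute a - a' for each ordered pair (a, a'):
a = -1: -1--1=0, -1-1=-2, -1-6=-7, -1-7=-8
a = 1: 1--1=2, 1-1=0, 1-6=-5, 1-7=-6
a = 6: 6--1=7, 6-1=5, 6-6=0, 6-7=-1
a = 7: 7--1=8, 7-1=6, 7-6=1, 7-7=0
Collecting distinct values (and noting 0 appears from a-a):
A - A = {-8, -7, -6, -5, -2, -1, 0, 1, 2, 5, 6, 7, 8}
|A - A| = 13

A - A = {-8, -7, -6, -5, -2, -1, 0, 1, 2, 5, 6, 7, 8}


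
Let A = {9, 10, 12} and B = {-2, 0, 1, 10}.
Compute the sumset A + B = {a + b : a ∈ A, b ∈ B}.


A + B = {a + b : a ∈ A, b ∈ B}.
Enumerate all |A|·|B| = 3·4 = 12 pairs (a, b) and collect distinct sums.
a = 9: 9+-2=7, 9+0=9, 9+1=10, 9+10=19
a = 10: 10+-2=8, 10+0=10, 10+1=11, 10+10=20
a = 12: 12+-2=10, 12+0=12, 12+1=13, 12+10=22
Collecting distinct sums: A + B = {7, 8, 9, 10, 11, 12, 13, 19, 20, 22}
|A + B| = 10

A + B = {7, 8, 9, 10, 11, 12, 13, 19, 20, 22}


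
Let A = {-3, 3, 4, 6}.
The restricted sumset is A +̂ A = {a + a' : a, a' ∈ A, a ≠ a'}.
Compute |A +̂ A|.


Restricted sumset: A +̂ A = {a + a' : a ∈ A, a' ∈ A, a ≠ a'}.
Equivalently, take A + A and drop any sum 2a that is achievable ONLY as a + a for a ∈ A (i.e. sums representable only with equal summands).
Enumerate pairs (a, a') with a < a' (symmetric, so each unordered pair gives one sum; this covers all a ≠ a'):
  -3 + 3 = 0
  -3 + 4 = 1
  -3 + 6 = 3
  3 + 4 = 7
  3 + 6 = 9
  4 + 6 = 10
Collected distinct sums: {0, 1, 3, 7, 9, 10}
|A +̂ A| = 6
(Reference bound: |A +̂ A| ≥ 2|A| - 3 for |A| ≥ 2, with |A| = 4 giving ≥ 5.)

|A +̂ A| = 6


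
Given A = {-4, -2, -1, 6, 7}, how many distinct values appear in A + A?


A + A = {a + a' : a, a' ∈ A}; |A| = 5.
General bounds: 2|A| - 1 ≤ |A + A| ≤ |A|(|A|+1)/2, i.e. 9 ≤ |A + A| ≤ 15.
Lower bound 2|A|-1 is attained iff A is an arithmetic progression.
Enumerate sums a + a' for a ≤ a' (symmetric, so this suffices):
a = -4: -4+-4=-8, -4+-2=-6, -4+-1=-5, -4+6=2, -4+7=3
a = -2: -2+-2=-4, -2+-1=-3, -2+6=4, -2+7=5
a = -1: -1+-1=-2, -1+6=5, -1+7=6
a = 6: 6+6=12, 6+7=13
a = 7: 7+7=14
Distinct sums: {-8, -6, -5, -4, -3, -2, 2, 3, 4, 5, 6, 12, 13, 14}
|A + A| = 14

|A + A| = 14


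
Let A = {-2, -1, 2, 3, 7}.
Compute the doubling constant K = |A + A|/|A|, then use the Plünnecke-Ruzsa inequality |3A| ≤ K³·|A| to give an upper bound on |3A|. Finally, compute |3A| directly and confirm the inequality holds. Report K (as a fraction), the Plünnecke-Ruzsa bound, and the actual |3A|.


|A| = 5.
Step 1: Compute A + A by enumerating all 25 pairs.
A + A = {-4, -3, -2, 0, 1, 2, 4, 5, 6, 9, 10, 14}, so |A + A| = 12.
Step 2: Doubling constant K = |A + A|/|A| = 12/5 = 12/5 ≈ 2.4000.
Step 3: Plünnecke-Ruzsa gives |3A| ≤ K³·|A| = (2.4000)³ · 5 ≈ 69.1200.
Step 4: Compute 3A = A + A + A directly by enumerating all triples (a,b,c) ∈ A³; |3A| = 22.
Step 5: Check 22 ≤ 69.1200? Yes ✓.

K = 12/5, Plünnecke-Ruzsa bound K³|A| ≈ 69.1200, |3A| = 22, inequality holds.


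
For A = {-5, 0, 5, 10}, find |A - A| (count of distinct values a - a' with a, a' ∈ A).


A - A = {a - a' : a, a' ∈ A}; |A| = 4.
Bounds: 2|A|-1 ≤ |A - A| ≤ |A|² - |A| + 1, i.e. 7 ≤ |A - A| ≤ 13.
Note: 0 ∈ A - A always (from a - a). The set is symmetric: if d ∈ A - A then -d ∈ A - A.
Enumerate nonzero differences d = a - a' with a > a' (then include -d):
Positive differences: {5, 10, 15}
Full difference set: {0} ∪ (positive diffs) ∪ (negative diffs).
|A - A| = 1 + 2·3 = 7 (matches direct enumeration: 7).

|A - A| = 7


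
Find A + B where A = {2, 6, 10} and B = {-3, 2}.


A + B = {a + b : a ∈ A, b ∈ B}.
Enumerate all |A|·|B| = 3·2 = 6 pairs (a, b) and collect distinct sums.
a = 2: 2+-3=-1, 2+2=4
a = 6: 6+-3=3, 6+2=8
a = 10: 10+-3=7, 10+2=12
Collecting distinct sums: A + B = {-1, 3, 4, 7, 8, 12}
|A + B| = 6

A + B = {-1, 3, 4, 7, 8, 12}


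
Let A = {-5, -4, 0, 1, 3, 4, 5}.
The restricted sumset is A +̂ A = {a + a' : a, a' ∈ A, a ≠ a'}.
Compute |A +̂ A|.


Restricted sumset: A +̂ A = {a + a' : a ∈ A, a' ∈ A, a ≠ a'}.
Equivalently, take A + A and drop any sum 2a that is achievable ONLY as a + a for a ∈ A (i.e. sums representable only with equal summands).
Enumerate pairs (a, a') with a < a' (symmetric, so each unordered pair gives one sum; this covers all a ≠ a'):
  -5 + -4 = -9
  -5 + 0 = -5
  -5 + 1 = -4
  -5 + 3 = -2
  -5 + 4 = -1
  -5 + 5 = 0
  -4 + 0 = -4
  -4 + 1 = -3
  -4 + 3 = -1
  -4 + 4 = 0
  -4 + 5 = 1
  0 + 1 = 1
  0 + 3 = 3
  0 + 4 = 4
  0 + 5 = 5
  1 + 3 = 4
  1 + 4 = 5
  1 + 5 = 6
  3 + 4 = 7
  3 + 5 = 8
  4 + 5 = 9
Collected distinct sums: {-9, -5, -4, -3, -2, -1, 0, 1, 3, 4, 5, 6, 7, 8, 9}
|A +̂ A| = 15
(Reference bound: |A +̂ A| ≥ 2|A| - 3 for |A| ≥ 2, with |A| = 7 giving ≥ 11.)

|A +̂ A| = 15


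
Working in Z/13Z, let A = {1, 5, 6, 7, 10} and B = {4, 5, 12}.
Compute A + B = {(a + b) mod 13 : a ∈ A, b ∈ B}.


Work in Z/13Z: reduce every sum a + b modulo 13.
Enumerate all 15 pairs:
a = 1: 1+4=5, 1+5=6, 1+12=0
a = 5: 5+4=9, 5+5=10, 5+12=4
a = 6: 6+4=10, 6+5=11, 6+12=5
a = 7: 7+4=11, 7+5=12, 7+12=6
a = 10: 10+4=1, 10+5=2, 10+12=9
Distinct residues collected: {0, 1, 2, 4, 5, 6, 9, 10, 11, 12}
|A + B| = 10 (out of 13 total residues).

A + B = {0, 1, 2, 4, 5, 6, 9, 10, 11, 12}


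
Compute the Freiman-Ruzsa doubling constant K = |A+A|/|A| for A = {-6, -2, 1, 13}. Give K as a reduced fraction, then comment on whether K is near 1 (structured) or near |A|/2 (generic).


|A| = 4.
Compute A + A by enumerating all 16 pairs.
A + A = {-12, -8, -5, -4, -1, 2, 7, 11, 14, 26}, so |A + A| = 10.
K = |A + A| / |A| = 10/4 = 5/2 ≈ 2.5000.
Reference: AP of size 4 gives K = 7/4 ≈ 1.7500; a fully generic set of size 4 gives K ≈ 2.5000.

|A| = 4, |A + A| = 10, K = 10/4 = 5/2.


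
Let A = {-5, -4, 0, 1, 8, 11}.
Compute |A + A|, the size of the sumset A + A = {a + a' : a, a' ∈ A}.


A + A = {a + a' : a, a' ∈ A}; |A| = 6.
General bounds: 2|A| - 1 ≤ |A + A| ≤ |A|(|A|+1)/2, i.e. 11 ≤ |A + A| ≤ 21.
Lower bound 2|A|-1 is attained iff A is an arithmetic progression.
Enumerate sums a + a' for a ≤ a' (symmetric, so this suffices):
a = -5: -5+-5=-10, -5+-4=-9, -5+0=-5, -5+1=-4, -5+8=3, -5+11=6
a = -4: -4+-4=-8, -4+0=-4, -4+1=-3, -4+8=4, -4+11=7
a = 0: 0+0=0, 0+1=1, 0+8=8, 0+11=11
a = 1: 1+1=2, 1+8=9, 1+11=12
a = 8: 8+8=16, 8+11=19
a = 11: 11+11=22
Distinct sums: {-10, -9, -8, -5, -4, -3, 0, 1, 2, 3, 4, 6, 7, 8, 9, 11, 12, 16, 19, 22}
|A + A| = 20

|A + A| = 20


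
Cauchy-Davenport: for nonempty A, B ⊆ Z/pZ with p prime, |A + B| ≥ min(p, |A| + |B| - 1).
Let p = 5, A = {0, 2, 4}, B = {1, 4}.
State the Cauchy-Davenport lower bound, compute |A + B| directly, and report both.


Cauchy-Davenport: |A + B| ≥ min(p, |A| + |B| - 1) for A, B nonempty in Z/pZ.
|A| = 3, |B| = 2, p = 5.
CD lower bound = min(5, 3 + 2 - 1) = min(5, 4) = 4.
Compute A + B mod 5 directly:
a = 0: 0+1=1, 0+4=4
a = 2: 2+1=3, 2+4=1
a = 4: 4+1=0, 4+4=3
A + B = {0, 1, 3, 4}, so |A + B| = 4.
Verify: 4 ≥ 4? Yes ✓.

CD lower bound = 4, actual |A + B| = 4.


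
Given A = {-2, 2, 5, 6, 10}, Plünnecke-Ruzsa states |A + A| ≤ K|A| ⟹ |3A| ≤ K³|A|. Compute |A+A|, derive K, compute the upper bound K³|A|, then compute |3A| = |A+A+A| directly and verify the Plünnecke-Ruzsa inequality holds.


|A| = 5.
Step 1: Compute A + A by enumerating all 25 pairs.
A + A = {-4, 0, 3, 4, 7, 8, 10, 11, 12, 15, 16, 20}, so |A + A| = 12.
Step 2: Doubling constant K = |A + A|/|A| = 12/5 = 12/5 ≈ 2.4000.
Step 3: Plünnecke-Ruzsa gives |3A| ≤ K³·|A| = (2.4000)³ · 5 ≈ 69.1200.
Step 4: Compute 3A = A + A + A directly by enumerating all triples (a,b,c) ∈ A³; |3A| = 22.
Step 5: Check 22 ≤ 69.1200? Yes ✓.

K = 12/5, Plünnecke-Ruzsa bound K³|A| ≈ 69.1200, |3A| = 22, inequality holds.


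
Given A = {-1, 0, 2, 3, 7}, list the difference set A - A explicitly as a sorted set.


A - A = {a - a' : a, a' ∈ A}.
Compute a - a' for each ordered pair (a, a'):
a = -1: -1--1=0, -1-0=-1, -1-2=-3, -1-3=-4, -1-7=-8
a = 0: 0--1=1, 0-0=0, 0-2=-2, 0-3=-3, 0-7=-7
a = 2: 2--1=3, 2-0=2, 2-2=0, 2-3=-1, 2-7=-5
a = 3: 3--1=4, 3-0=3, 3-2=1, 3-3=0, 3-7=-4
a = 7: 7--1=8, 7-0=7, 7-2=5, 7-3=4, 7-7=0
Collecting distinct values (and noting 0 appears from a-a):
A - A = {-8, -7, -5, -4, -3, -2, -1, 0, 1, 2, 3, 4, 5, 7, 8}
|A - A| = 15

A - A = {-8, -7, -5, -4, -3, -2, -1, 0, 1, 2, 3, 4, 5, 7, 8}


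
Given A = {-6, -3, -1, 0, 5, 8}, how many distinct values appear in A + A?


A + A = {a + a' : a, a' ∈ A}; |A| = 6.
General bounds: 2|A| - 1 ≤ |A + A| ≤ |A|(|A|+1)/2, i.e. 11 ≤ |A + A| ≤ 21.
Lower bound 2|A|-1 is attained iff A is an arithmetic progression.
Enumerate sums a + a' for a ≤ a' (symmetric, so this suffices):
a = -6: -6+-6=-12, -6+-3=-9, -6+-1=-7, -6+0=-6, -6+5=-1, -6+8=2
a = -3: -3+-3=-6, -3+-1=-4, -3+0=-3, -3+5=2, -3+8=5
a = -1: -1+-1=-2, -1+0=-1, -1+5=4, -1+8=7
a = 0: 0+0=0, 0+5=5, 0+8=8
a = 5: 5+5=10, 5+8=13
a = 8: 8+8=16
Distinct sums: {-12, -9, -7, -6, -4, -3, -2, -1, 0, 2, 4, 5, 7, 8, 10, 13, 16}
|A + A| = 17

|A + A| = 17


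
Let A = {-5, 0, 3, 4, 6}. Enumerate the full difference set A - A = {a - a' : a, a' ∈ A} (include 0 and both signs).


A - A = {a - a' : a, a' ∈ A}.
Compute a - a' for each ordered pair (a, a'):
a = -5: -5--5=0, -5-0=-5, -5-3=-8, -5-4=-9, -5-6=-11
a = 0: 0--5=5, 0-0=0, 0-3=-3, 0-4=-4, 0-6=-6
a = 3: 3--5=8, 3-0=3, 3-3=0, 3-4=-1, 3-6=-3
a = 4: 4--5=9, 4-0=4, 4-3=1, 4-4=0, 4-6=-2
a = 6: 6--5=11, 6-0=6, 6-3=3, 6-4=2, 6-6=0
Collecting distinct values (and noting 0 appears from a-a):
A - A = {-11, -9, -8, -6, -5, -4, -3, -2, -1, 0, 1, 2, 3, 4, 5, 6, 8, 9, 11}
|A - A| = 19

A - A = {-11, -9, -8, -6, -5, -4, -3, -2, -1, 0, 1, 2, 3, 4, 5, 6, 8, 9, 11}


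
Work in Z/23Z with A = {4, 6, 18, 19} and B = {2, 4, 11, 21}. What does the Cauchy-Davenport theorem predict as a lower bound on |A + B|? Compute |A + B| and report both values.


Cauchy-Davenport: |A + B| ≥ min(p, |A| + |B| - 1) for A, B nonempty in Z/pZ.
|A| = 4, |B| = 4, p = 23.
CD lower bound = min(23, 4 + 4 - 1) = min(23, 7) = 7.
Compute A + B mod 23 directly:
a = 4: 4+2=6, 4+4=8, 4+11=15, 4+21=2
a = 6: 6+2=8, 6+4=10, 6+11=17, 6+21=4
a = 18: 18+2=20, 18+4=22, 18+11=6, 18+21=16
a = 19: 19+2=21, 19+4=0, 19+11=7, 19+21=17
A + B = {0, 2, 4, 6, 7, 8, 10, 15, 16, 17, 20, 21, 22}, so |A + B| = 13.
Verify: 13 ≥ 7? Yes ✓.

CD lower bound = 7, actual |A + B| = 13.


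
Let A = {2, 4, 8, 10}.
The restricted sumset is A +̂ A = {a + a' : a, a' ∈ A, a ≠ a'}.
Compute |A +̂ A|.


Restricted sumset: A +̂ A = {a + a' : a ∈ A, a' ∈ A, a ≠ a'}.
Equivalently, take A + A and drop any sum 2a that is achievable ONLY as a + a for a ∈ A (i.e. sums representable only with equal summands).
Enumerate pairs (a, a') with a < a' (symmetric, so each unordered pair gives one sum; this covers all a ≠ a'):
  2 + 4 = 6
  2 + 8 = 10
  2 + 10 = 12
  4 + 8 = 12
  4 + 10 = 14
  8 + 10 = 18
Collected distinct sums: {6, 10, 12, 14, 18}
|A +̂ A| = 5
(Reference bound: |A +̂ A| ≥ 2|A| - 3 for |A| ≥ 2, with |A| = 4 giving ≥ 5.)

|A +̂ A| = 5


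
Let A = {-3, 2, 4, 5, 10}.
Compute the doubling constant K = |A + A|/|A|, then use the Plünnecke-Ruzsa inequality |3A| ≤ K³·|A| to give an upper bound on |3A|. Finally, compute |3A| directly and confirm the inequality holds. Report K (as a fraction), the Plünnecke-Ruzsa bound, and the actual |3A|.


|A| = 5.
Step 1: Compute A + A by enumerating all 25 pairs.
A + A = {-6, -1, 1, 2, 4, 6, 7, 8, 9, 10, 12, 14, 15, 20}, so |A + A| = 14.
Step 2: Doubling constant K = |A + A|/|A| = 14/5 = 14/5 ≈ 2.8000.
Step 3: Plünnecke-Ruzsa gives |3A| ≤ K³·|A| = (2.8000)³ · 5 ≈ 109.7600.
Step 4: Compute 3A = A + A + A directly by enumerating all triples (a,b,c) ∈ A³; |3A| = 27.
Step 5: Check 27 ≤ 109.7600? Yes ✓.

K = 14/5, Plünnecke-Ruzsa bound K³|A| ≈ 109.7600, |3A| = 27, inequality holds.


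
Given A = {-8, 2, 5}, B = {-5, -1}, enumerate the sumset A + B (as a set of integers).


A + B = {a + b : a ∈ A, b ∈ B}.
Enumerate all |A|·|B| = 3·2 = 6 pairs (a, b) and collect distinct sums.
a = -8: -8+-5=-13, -8+-1=-9
a = 2: 2+-5=-3, 2+-1=1
a = 5: 5+-5=0, 5+-1=4
Collecting distinct sums: A + B = {-13, -9, -3, 0, 1, 4}
|A + B| = 6

A + B = {-13, -9, -3, 0, 1, 4}


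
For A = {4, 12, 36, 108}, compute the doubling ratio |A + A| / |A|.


|A| = 4.
Compute A + A by enumerating all 16 pairs.
A + A = {8, 16, 24, 40, 48, 72, 112, 120, 144, 216}, so |A + A| = 10.
K = |A + A| / |A| = 10/4 = 5/2 ≈ 2.5000.
Reference: AP of size 4 gives K = 7/4 ≈ 1.7500; a fully generic set of size 4 gives K ≈ 2.5000.

|A| = 4, |A + A| = 10, K = 10/4 = 5/2.


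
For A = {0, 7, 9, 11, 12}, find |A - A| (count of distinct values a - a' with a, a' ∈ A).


A - A = {a - a' : a, a' ∈ A}; |A| = 5.
Bounds: 2|A|-1 ≤ |A - A| ≤ |A|² - |A| + 1, i.e. 9 ≤ |A - A| ≤ 21.
Note: 0 ∈ A - A always (from a - a). The set is symmetric: if d ∈ A - A then -d ∈ A - A.
Enumerate nonzero differences d = a - a' with a > a' (then include -d):
Positive differences: {1, 2, 3, 4, 5, 7, 9, 11, 12}
Full difference set: {0} ∪ (positive diffs) ∪ (negative diffs).
|A - A| = 1 + 2·9 = 19 (matches direct enumeration: 19).

|A - A| = 19


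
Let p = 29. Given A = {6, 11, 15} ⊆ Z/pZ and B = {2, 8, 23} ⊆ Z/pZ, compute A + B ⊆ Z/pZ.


Work in Z/29Z: reduce every sum a + b modulo 29.
Enumerate all 9 pairs:
a = 6: 6+2=8, 6+8=14, 6+23=0
a = 11: 11+2=13, 11+8=19, 11+23=5
a = 15: 15+2=17, 15+8=23, 15+23=9
Distinct residues collected: {0, 5, 8, 9, 13, 14, 17, 19, 23}
|A + B| = 9 (out of 29 total residues).

A + B = {0, 5, 8, 9, 13, 14, 17, 19, 23}


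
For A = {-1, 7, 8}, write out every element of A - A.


A - A = {a - a' : a, a' ∈ A}.
Compute a - a' for each ordered pair (a, a'):
a = -1: -1--1=0, -1-7=-8, -1-8=-9
a = 7: 7--1=8, 7-7=0, 7-8=-1
a = 8: 8--1=9, 8-7=1, 8-8=0
Collecting distinct values (and noting 0 appears from a-a):
A - A = {-9, -8, -1, 0, 1, 8, 9}
|A - A| = 7

A - A = {-9, -8, -1, 0, 1, 8, 9}


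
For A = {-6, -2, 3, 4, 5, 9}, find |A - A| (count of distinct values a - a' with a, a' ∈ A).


A - A = {a - a' : a, a' ∈ A}; |A| = 6.
Bounds: 2|A|-1 ≤ |A - A| ≤ |A|² - |A| + 1, i.e. 11 ≤ |A - A| ≤ 31.
Note: 0 ∈ A - A always (from a - a). The set is symmetric: if d ∈ A - A then -d ∈ A - A.
Enumerate nonzero differences d = a - a' with a > a' (then include -d):
Positive differences: {1, 2, 4, 5, 6, 7, 9, 10, 11, 15}
Full difference set: {0} ∪ (positive diffs) ∪ (negative diffs).
|A - A| = 1 + 2·10 = 21 (matches direct enumeration: 21).

|A - A| = 21


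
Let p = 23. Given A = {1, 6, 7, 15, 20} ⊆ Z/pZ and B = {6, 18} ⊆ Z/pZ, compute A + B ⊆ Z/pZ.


Work in Z/23Z: reduce every sum a + b modulo 23.
Enumerate all 10 pairs:
a = 1: 1+6=7, 1+18=19
a = 6: 6+6=12, 6+18=1
a = 7: 7+6=13, 7+18=2
a = 15: 15+6=21, 15+18=10
a = 20: 20+6=3, 20+18=15
Distinct residues collected: {1, 2, 3, 7, 10, 12, 13, 15, 19, 21}
|A + B| = 10 (out of 23 total residues).

A + B = {1, 2, 3, 7, 10, 12, 13, 15, 19, 21}


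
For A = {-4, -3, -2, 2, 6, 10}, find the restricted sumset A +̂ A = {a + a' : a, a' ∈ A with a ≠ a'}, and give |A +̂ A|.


Restricted sumset: A +̂ A = {a + a' : a ∈ A, a' ∈ A, a ≠ a'}.
Equivalently, take A + A and drop any sum 2a that is achievable ONLY as a + a for a ∈ A (i.e. sums representable only with equal summands).
Enumerate pairs (a, a') with a < a' (symmetric, so each unordered pair gives one sum; this covers all a ≠ a'):
  -4 + -3 = -7
  -4 + -2 = -6
  -4 + 2 = -2
  -4 + 6 = 2
  -4 + 10 = 6
  -3 + -2 = -5
  -3 + 2 = -1
  -3 + 6 = 3
  -3 + 10 = 7
  -2 + 2 = 0
  -2 + 6 = 4
  -2 + 10 = 8
  2 + 6 = 8
  2 + 10 = 12
  6 + 10 = 16
Collected distinct sums: {-7, -6, -5, -2, -1, 0, 2, 3, 4, 6, 7, 8, 12, 16}
|A +̂ A| = 14
(Reference bound: |A +̂ A| ≥ 2|A| - 3 for |A| ≥ 2, with |A| = 6 giving ≥ 9.)

|A +̂ A| = 14


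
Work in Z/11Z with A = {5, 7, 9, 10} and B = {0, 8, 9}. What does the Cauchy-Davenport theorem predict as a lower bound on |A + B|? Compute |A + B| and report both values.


Cauchy-Davenport: |A + B| ≥ min(p, |A| + |B| - 1) for A, B nonempty in Z/pZ.
|A| = 4, |B| = 3, p = 11.
CD lower bound = min(11, 4 + 3 - 1) = min(11, 6) = 6.
Compute A + B mod 11 directly:
a = 5: 5+0=5, 5+8=2, 5+9=3
a = 7: 7+0=7, 7+8=4, 7+9=5
a = 9: 9+0=9, 9+8=6, 9+9=7
a = 10: 10+0=10, 10+8=7, 10+9=8
A + B = {2, 3, 4, 5, 6, 7, 8, 9, 10}, so |A + B| = 9.
Verify: 9 ≥ 6? Yes ✓.

CD lower bound = 6, actual |A + B| = 9.


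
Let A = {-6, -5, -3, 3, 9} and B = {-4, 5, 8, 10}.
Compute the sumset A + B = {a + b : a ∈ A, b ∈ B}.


A + B = {a + b : a ∈ A, b ∈ B}.
Enumerate all |A|·|B| = 5·4 = 20 pairs (a, b) and collect distinct sums.
a = -6: -6+-4=-10, -6+5=-1, -6+8=2, -6+10=4
a = -5: -5+-4=-9, -5+5=0, -5+8=3, -5+10=5
a = -3: -3+-4=-7, -3+5=2, -3+8=5, -3+10=7
a = 3: 3+-4=-1, 3+5=8, 3+8=11, 3+10=13
a = 9: 9+-4=5, 9+5=14, 9+8=17, 9+10=19
Collecting distinct sums: A + B = {-10, -9, -7, -1, 0, 2, 3, 4, 5, 7, 8, 11, 13, 14, 17, 19}
|A + B| = 16

A + B = {-10, -9, -7, -1, 0, 2, 3, 4, 5, 7, 8, 11, 13, 14, 17, 19}


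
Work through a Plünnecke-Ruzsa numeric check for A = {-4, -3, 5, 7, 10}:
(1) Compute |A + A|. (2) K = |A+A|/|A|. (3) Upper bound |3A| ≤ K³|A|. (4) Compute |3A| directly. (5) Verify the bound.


|A| = 5.
Step 1: Compute A + A by enumerating all 25 pairs.
A + A = {-8, -7, -6, 1, 2, 3, 4, 6, 7, 10, 12, 14, 15, 17, 20}, so |A + A| = 15.
Step 2: Doubling constant K = |A + A|/|A| = 15/5 = 15/5 ≈ 3.0000.
Step 3: Plünnecke-Ruzsa gives |3A| ≤ K³·|A| = (3.0000)³ · 5 ≈ 135.0000.
Step 4: Compute 3A = A + A + A directly by enumerating all triples (a,b,c) ∈ A³; |3A| = 32.
Step 5: Check 32 ≤ 135.0000? Yes ✓.

K = 15/5, Plünnecke-Ruzsa bound K³|A| ≈ 135.0000, |3A| = 32, inequality holds.


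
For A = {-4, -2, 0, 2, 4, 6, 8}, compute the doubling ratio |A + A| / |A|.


|A| = 7.
Compute A + A by enumerating all 49 pairs.
A + A = {-8, -6, -4, -2, 0, 2, 4, 6, 8, 10, 12, 14, 16}, so |A + A| = 13.
K = |A + A| / |A| = 13/7 (already in lowest terms) ≈ 1.8571.
Reference: AP of size 7 gives K = 13/7 ≈ 1.8571; a fully generic set of size 7 gives K ≈ 4.0000.

|A| = 7, |A + A| = 13, K = 13/7.


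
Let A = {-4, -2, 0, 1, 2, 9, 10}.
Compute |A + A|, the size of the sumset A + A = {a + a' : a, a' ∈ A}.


A + A = {a + a' : a, a' ∈ A}; |A| = 7.
General bounds: 2|A| - 1 ≤ |A + A| ≤ |A|(|A|+1)/2, i.e. 13 ≤ |A + A| ≤ 28.
Lower bound 2|A|-1 is attained iff A is an arithmetic progression.
Enumerate sums a + a' for a ≤ a' (symmetric, so this suffices):
a = -4: -4+-4=-8, -4+-2=-6, -4+0=-4, -4+1=-3, -4+2=-2, -4+9=5, -4+10=6
a = -2: -2+-2=-4, -2+0=-2, -2+1=-1, -2+2=0, -2+9=7, -2+10=8
a = 0: 0+0=0, 0+1=1, 0+2=2, 0+9=9, 0+10=10
a = 1: 1+1=2, 1+2=3, 1+9=10, 1+10=11
a = 2: 2+2=4, 2+9=11, 2+10=12
a = 9: 9+9=18, 9+10=19
a = 10: 10+10=20
Distinct sums: {-8, -6, -4, -3, -2, -1, 0, 1, 2, 3, 4, 5, 6, 7, 8, 9, 10, 11, 12, 18, 19, 20}
|A + A| = 22

|A + A| = 22


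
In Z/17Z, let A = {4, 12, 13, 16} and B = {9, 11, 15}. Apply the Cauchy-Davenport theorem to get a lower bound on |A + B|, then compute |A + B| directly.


Cauchy-Davenport: |A + B| ≥ min(p, |A| + |B| - 1) for A, B nonempty in Z/pZ.
|A| = 4, |B| = 3, p = 17.
CD lower bound = min(17, 4 + 3 - 1) = min(17, 6) = 6.
Compute A + B mod 17 directly:
a = 4: 4+9=13, 4+11=15, 4+15=2
a = 12: 12+9=4, 12+11=6, 12+15=10
a = 13: 13+9=5, 13+11=7, 13+15=11
a = 16: 16+9=8, 16+11=10, 16+15=14
A + B = {2, 4, 5, 6, 7, 8, 10, 11, 13, 14, 15}, so |A + B| = 11.
Verify: 11 ≥ 6? Yes ✓.

CD lower bound = 6, actual |A + B| = 11.


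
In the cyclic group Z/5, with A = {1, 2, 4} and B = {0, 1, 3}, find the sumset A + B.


Work in Z/5Z: reduce every sum a + b modulo 5.
Enumerate all 9 pairs:
a = 1: 1+0=1, 1+1=2, 1+3=4
a = 2: 2+0=2, 2+1=3, 2+3=0
a = 4: 4+0=4, 4+1=0, 4+3=2
Distinct residues collected: {0, 1, 2, 3, 4}
|A + B| = 5 (out of 5 total residues).

A + B = {0, 1, 2, 3, 4}


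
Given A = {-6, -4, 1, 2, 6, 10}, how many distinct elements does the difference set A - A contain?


A - A = {a - a' : a, a' ∈ A}; |A| = 6.
Bounds: 2|A|-1 ≤ |A - A| ≤ |A|² - |A| + 1, i.e. 11 ≤ |A - A| ≤ 31.
Note: 0 ∈ A - A always (from a - a). The set is symmetric: if d ∈ A - A then -d ∈ A - A.
Enumerate nonzero differences d = a - a' with a > a' (then include -d):
Positive differences: {1, 2, 4, 5, 6, 7, 8, 9, 10, 12, 14, 16}
Full difference set: {0} ∪ (positive diffs) ∪ (negative diffs).
|A - A| = 1 + 2·12 = 25 (matches direct enumeration: 25).

|A - A| = 25


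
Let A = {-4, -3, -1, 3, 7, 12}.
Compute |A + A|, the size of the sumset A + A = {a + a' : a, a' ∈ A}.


A + A = {a + a' : a, a' ∈ A}; |A| = 6.
General bounds: 2|A| - 1 ≤ |A + A| ≤ |A|(|A|+1)/2, i.e. 11 ≤ |A + A| ≤ 21.
Lower bound 2|A|-1 is attained iff A is an arithmetic progression.
Enumerate sums a + a' for a ≤ a' (symmetric, so this suffices):
a = -4: -4+-4=-8, -4+-3=-7, -4+-1=-5, -4+3=-1, -4+7=3, -4+12=8
a = -3: -3+-3=-6, -3+-1=-4, -3+3=0, -3+7=4, -3+12=9
a = -1: -1+-1=-2, -1+3=2, -1+7=6, -1+12=11
a = 3: 3+3=6, 3+7=10, 3+12=15
a = 7: 7+7=14, 7+12=19
a = 12: 12+12=24
Distinct sums: {-8, -7, -6, -5, -4, -2, -1, 0, 2, 3, 4, 6, 8, 9, 10, 11, 14, 15, 19, 24}
|A + A| = 20

|A + A| = 20


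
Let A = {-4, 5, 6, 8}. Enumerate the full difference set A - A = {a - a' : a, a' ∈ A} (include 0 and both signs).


A - A = {a - a' : a, a' ∈ A}.
Compute a - a' for each ordered pair (a, a'):
a = -4: -4--4=0, -4-5=-9, -4-6=-10, -4-8=-12
a = 5: 5--4=9, 5-5=0, 5-6=-1, 5-8=-3
a = 6: 6--4=10, 6-5=1, 6-6=0, 6-8=-2
a = 8: 8--4=12, 8-5=3, 8-6=2, 8-8=0
Collecting distinct values (and noting 0 appears from a-a):
A - A = {-12, -10, -9, -3, -2, -1, 0, 1, 2, 3, 9, 10, 12}
|A - A| = 13

A - A = {-12, -10, -9, -3, -2, -1, 0, 1, 2, 3, 9, 10, 12}


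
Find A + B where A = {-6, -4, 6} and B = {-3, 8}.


A + B = {a + b : a ∈ A, b ∈ B}.
Enumerate all |A|·|B| = 3·2 = 6 pairs (a, b) and collect distinct sums.
a = -6: -6+-3=-9, -6+8=2
a = -4: -4+-3=-7, -4+8=4
a = 6: 6+-3=3, 6+8=14
Collecting distinct sums: A + B = {-9, -7, 2, 3, 4, 14}
|A + B| = 6

A + B = {-9, -7, 2, 3, 4, 14}


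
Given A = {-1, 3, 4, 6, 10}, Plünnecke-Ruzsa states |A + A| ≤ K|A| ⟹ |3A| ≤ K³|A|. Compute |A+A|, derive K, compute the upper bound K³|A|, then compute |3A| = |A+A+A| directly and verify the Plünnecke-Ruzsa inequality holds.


|A| = 5.
Step 1: Compute A + A by enumerating all 25 pairs.
A + A = {-2, 2, 3, 5, 6, 7, 8, 9, 10, 12, 13, 14, 16, 20}, so |A + A| = 14.
Step 2: Doubling constant K = |A + A|/|A| = 14/5 = 14/5 ≈ 2.8000.
Step 3: Plünnecke-Ruzsa gives |3A| ≤ K³·|A| = (2.8000)³ · 5 ≈ 109.7600.
Step 4: Compute 3A = A + A + A directly by enumerating all triples (a,b,c) ∈ A³; |3A| = 25.
Step 5: Check 25 ≤ 109.7600? Yes ✓.

K = 14/5, Plünnecke-Ruzsa bound K³|A| ≈ 109.7600, |3A| = 25, inequality holds.


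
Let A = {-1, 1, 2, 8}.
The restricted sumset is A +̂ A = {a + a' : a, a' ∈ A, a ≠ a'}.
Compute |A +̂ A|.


Restricted sumset: A +̂ A = {a + a' : a ∈ A, a' ∈ A, a ≠ a'}.
Equivalently, take A + A and drop any sum 2a that is achievable ONLY as a + a for a ∈ A (i.e. sums representable only with equal summands).
Enumerate pairs (a, a') with a < a' (symmetric, so each unordered pair gives one sum; this covers all a ≠ a'):
  -1 + 1 = 0
  -1 + 2 = 1
  -1 + 8 = 7
  1 + 2 = 3
  1 + 8 = 9
  2 + 8 = 10
Collected distinct sums: {0, 1, 3, 7, 9, 10}
|A +̂ A| = 6
(Reference bound: |A +̂ A| ≥ 2|A| - 3 for |A| ≥ 2, with |A| = 4 giving ≥ 5.)

|A +̂ A| = 6


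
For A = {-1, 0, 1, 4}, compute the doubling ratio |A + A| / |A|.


|A| = 4.
Compute A + A by enumerating all 16 pairs.
A + A = {-2, -1, 0, 1, 2, 3, 4, 5, 8}, so |A + A| = 9.
K = |A + A| / |A| = 9/4 (already in lowest terms) ≈ 2.2500.
Reference: AP of size 4 gives K = 7/4 ≈ 1.7500; a fully generic set of size 4 gives K ≈ 2.5000.

|A| = 4, |A + A| = 9, K = 9/4.


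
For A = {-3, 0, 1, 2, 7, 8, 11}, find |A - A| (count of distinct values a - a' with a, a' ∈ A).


A - A = {a - a' : a, a' ∈ A}; |A| = 7.
Bounds: 2|A|-1 ≤ |A - A| ≤ |A|² - |A| + 1, i.e. 13 ≤ |A - A| ≤ 43.
Note: 0 ∈ A - A always (from a - a). The set is symmetric: if d ∈ A - A then -d ∈ A - A.
Enumerate nonzero differences d = a - a' with a > a' (then include -d):
Positive differences: {1, 2, 3, 4, 5, 6, 7, 8, 9, 10, 11, 14}
Full difference set: {0} ∪ (positive diffs) ∪ (negative diffs).
|A - A| = 1 + 2·12 = 25 (matches direct enumeration: 25).

|A - A| = 25


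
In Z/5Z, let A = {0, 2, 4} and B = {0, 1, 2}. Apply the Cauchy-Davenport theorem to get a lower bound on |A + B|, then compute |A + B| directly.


Cauchy-Davenport: |A + B| ≥ min(p, |A| + |B| - 1) for A, B nonempty in Z/pZ.
|A| = 3, |B| = 3, p = 5.
CD lower bound = min(5, 3 + 3 - 1) = min(5, 5) = 5.
Compute A + B mod 5 directly:
a = 0: 0+0=0, 0+1=1, 0+2=2
a = 2: 2+0=2, 2+1=3, 2+2=4
a = 4: 4+0=4, 4+1=0, 4+2=1
A + B = {0, 1, 2, 3, 4}, so |A + B| = 5.
Verify: 5 ≥ 5? Yes ✓.

CD lower bound = 5, actual |A + B| = 5.


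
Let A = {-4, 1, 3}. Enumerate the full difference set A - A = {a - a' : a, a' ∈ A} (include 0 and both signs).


A - A = {a - a' : a, a' ∈ A}.
Compute a - a' for each ordered pair (a, a'):
a = -4: -4--4=0, -4-1=-5, -4-3=-7
a = 1: 1--4=5, 1-1=0, 1-3=-2
a = 3: 3--4=7, 3-1=2, 3-3=0
Collecting distinct values (and noting 0 appears from a-a):
A - A = {-7, -5, -2, 0, 2, 5, 7}
|A - A| = 7

A - A = {-7, -5, -2, 0, 2, 5, 7}


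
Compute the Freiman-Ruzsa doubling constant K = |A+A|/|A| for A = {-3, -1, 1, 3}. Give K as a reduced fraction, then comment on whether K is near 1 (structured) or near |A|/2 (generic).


|A| = 4.
Compute A + A by enumerating all 16 pairs.
A + A = {-6, -4, -2, 0, 2, 4, 6}, so |A + A| = 7.
K = |A + A| / |A| = 7/4 (already in lowest terms) ≈ 1.7500.
Reference: AP of size 4 gives K = 7/4 ≈ 1.7500; a fully generic set of size 4 gives K ≈ 2.5000.

|A| = 4, |A + A| = 7, K = 7/4.


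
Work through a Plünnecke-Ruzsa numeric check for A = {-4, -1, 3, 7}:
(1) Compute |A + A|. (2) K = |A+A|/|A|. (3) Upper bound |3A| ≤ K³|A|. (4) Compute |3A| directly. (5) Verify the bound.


|A| = 4.
Step 1: Compute A + A by enumerating all 16 pairs.
A + A = {-8, -5, -2, -1, 2, 3, 6, 10, 14}, so |A + A| = 9.
Step 2: Doubling constant K = |A + A|/|A| = 9/4 = 9/4 ≈ 2.2500.
Step 3: Plünnecke-Ruzsa gives |3A| ≤ K³·|A| = (2.2500)³ · 4 ≈ 45.5625.
Step 4: Compute 3A = A + A + A directly by enumerating all triples (a,b,c) ∈ A³; |3A| = 16.
Step 5: Check 16 ≤ 45.5625? Yes ✓.

K = 9/4, Plünnecke-Ruzsa bound K³|A| ≈ 45.5625, |3A| = 16, inequality holds.


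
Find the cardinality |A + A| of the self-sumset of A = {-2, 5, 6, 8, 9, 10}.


A + A = {a + a' : a, a' ∈ A}; |A| = 6.
General bounds: 2|A| - 1 ≤ |A + A| ≤ |A|(|A|+1)/2, i.e. 11 ≤ |A + A| ≤ 21.
Lower bound 2|A|-1 is attained iff A is an arithmetic progression.
Enumerate sums a + a' for a ≤ a' (symmetric, so this suffices):
a = -2: -2+-2=-4, -2+5=3, -2+6=4, -2+8=6, -2+9=7, -2+10=8
a = 5: 5+5=10, 5+6=11, 5+8=13, 5+9=14, 5+10=15
a = 6: 6+6=12, 6+8=14, 6+9=15, 6+10=16
a = 8: 8+8=16, 8+9=17, 8+10=18
a = 9: 9+9=18, 9+10=19
a = 10: 10+10=20
Distinct sums: {-4, 3, 4, 6, 7, 8, 10, 11, 12, 13, 14, 15, 16, 17, 18, 19, 20}
|A + A| = 17

|A + A| = 17


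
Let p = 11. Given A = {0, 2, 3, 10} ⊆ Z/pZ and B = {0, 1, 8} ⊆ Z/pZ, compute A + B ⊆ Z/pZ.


Work in Z/11Z: reduce every sum a + b modulo 11.
Enumerate all 12 pairs:
a = 0: 0+0=0, 0+1=1, 0+8=8
a = 2: 2+0=2, 2+1=3, 2+8=10
a = 3: 3+0=3, 3+1=4, 3+8=0
a = 10: 10+0=10, 10+1=0, 10+8=7
Distinct residues collected: {0, 1, 2, 3, 4, 7, 8, 10}
|A + B| = 8 (out of 11 total residues).

A + B = {0, 1, 2, 3, 4, 7, 8, 10}


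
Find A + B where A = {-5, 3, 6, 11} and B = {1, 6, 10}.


A + B = {a + b : a ∈ A, b ∈ B}.
Enumerate all |A|·|B| = 4·3 = 12 pairs (a, b) and collect distinct sums.
a = -5: -5+1=-4, -5+6=1, -5+10=5
a = 3: 3+1=4, 3+6=9, 3+10=13
a = 6: 6+1=7, 6+6=12, 6+10=16
a = 11: 11+1=12, 11+6=17, 11+10=21
Collecting distinct sums: A + B = {-4, 1, 4, 5, 7, 9, 12, 13, 16, 17, 21}
|A + B| = 11

A + B = {-4, 1, 4, 5, 7, 9, 12, 13, 16, 17, 21}


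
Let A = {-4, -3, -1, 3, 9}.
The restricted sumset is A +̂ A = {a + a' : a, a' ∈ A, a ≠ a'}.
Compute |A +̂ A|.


Restricted sumset: A +̂ A = {a + a' : a ∈ A, a' ∈ A, a ≠ a'}.
Equivalently, take A + A and drop any sum 2a that is achievable ONLY as a + a for a ∈ A (i.e. sums representable only with equal summands).
Enumerate pairs (a, a') with a < a' (symmetric, so each unordered pair gives one sum; this covers all a ≠ a'):
  -4 + -3 = -7
  -4 + -1 = -5
  -4 + 3 = -1
  -4 + 9 = 5
  -3 + -1 = -4
  -3 + 3 = 0
  -3 + 9 = 6
  -1 + 3 = 2
  -1 + 9 = 8
  3 + 9 = 12
Collected distinct sums: {-7, -5, -4, -1, 0, 2, 5, 6, 8, 12}
|A +̂ A| = 10
(Reference bound: |A +̂ A| ≥ 2|A| - 3 for |A| ≥ 2, with |A| = 5 giving ≥ 7.)

|A +̂ A| = 10


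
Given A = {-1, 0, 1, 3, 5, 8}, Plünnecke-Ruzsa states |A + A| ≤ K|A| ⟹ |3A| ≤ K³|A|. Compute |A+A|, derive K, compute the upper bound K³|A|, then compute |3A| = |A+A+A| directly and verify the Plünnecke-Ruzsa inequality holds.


|A| = 6.
Step 1: Compute A + A by enumerating all 36 pairs.
A + A = {-2, -1, 0, 1, 2, 3, 4, 5, 6, 7, 8, 9, 10, 11, 13, 16}, so |A + A| = 16.
Step 2: Doubling constant K = |A + A|/|A| = 16/6 = 16/6 ≈ 2.6667.
Step 3: Plünnecke-Ruzsa gives |3A| ≤ K³·|A| = (2.6667)³ · 6 ≈ 113.7778.
Step 4: Compute 3A = A + A + A directly by enumerating all triples (a,b,c) ∈ A³; |3A| = 25.
Step 5: Check 25 ≤ 113.7778? Yes ✓.

K = 16/6, Plünnecke-Ruzsa bound K³|A| ≈ 113.7778, |3A| = 25, inequality holds.


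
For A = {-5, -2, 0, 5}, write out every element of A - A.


A - A = {a - a' : a, a' ∈ A}.
Compute a - a' for each ordered pair (a, a'):
a = -5: -5--5=0, -5--2=-3, -5-0=-5, -5-5=-10
a = -2: -2--5=3, -2--2=0, -2-0=-2, -2-5=-7
a = 0: 0--5=5, 0--2=2, 0-0=0, 0-5=-5
a = 5: 5--5=10, 5--2=7, 5-0=5, 5-5=0
Collecting distinct values (and noting 0 appears from a-a):
A - A = {-10, -7, -5, -3, -2, 0, 2, 3, 5, 7, 10}
|A - A| = 11

A - A = {-10, -7, -5, -3, -2, 0, 2, 3, 5, 7, 10}


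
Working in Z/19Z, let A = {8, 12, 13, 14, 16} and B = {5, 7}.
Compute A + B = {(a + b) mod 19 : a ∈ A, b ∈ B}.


Work in Z/19Z: reduce every sum a + b modulo 19.
Enumerate all 10 pairs:
a = 8: 8+5=13, 8+7=15
a = 12: 12+5=17, 12+7=0
a = 13: 13+5=18, 13+7=1
a = 14: 14+5=0, 14+7=2
a = 16: 16+5=2, 16+7=4
Distinct residues collected: {0, 1, 2, 4, 13, 15, 17, 18}
|A + B| = 8 (out of 19 total residues).

A + B = {0, 1, 2, 4, 13, 15, 17, 18}


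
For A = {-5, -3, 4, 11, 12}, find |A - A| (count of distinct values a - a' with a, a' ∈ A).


A - A = {a - a' : a, a' ∈ A}; |A| = 5.
Bounds: 2|A|-1 ≤ |A - A| ≤ |A|² - |A| + 1, i.e. 9 ≤ |A - A| ≤ 21.
Note: 0 ∈ A - A always (from a - a). The set is symmetric: if d ∈ A - A then -d ∈ A - A.
Enumerate nonzero differences d = a - a' with a > a' (then include -d):
Positive differences: {1, 2, 7, 8, 9, 14, 15, 16, 17}
Full difference set: {0} ∪ (positive diffs) ∪ (negative diffs).
|A - A| = 1 + 2·9 = 19 (matches direct enumeration: 19).

|A - A| = 19


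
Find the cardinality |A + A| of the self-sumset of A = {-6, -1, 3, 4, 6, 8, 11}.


A + A = {a + a' : a, a' ∈ A}; |A| = 7.
General bounds: 2|A| - 1 ≤ |A + A| ≤ |A|(|A|+1)/2, i.e. 13 ≤ |A + A| ≤ 28.
Lower bound 2|A|-1 is attained iff A is an arithmetic progression.
Enumerate sums a + a' for a ≤ a' (symmetric, so this suffices):
a = -6: -6+-6=-12, -6+-1=-7, -6+3=-3, -6+4=-2, -6+6=0, -6+8=2, -6+11=5
a = -1: -1+-1=-2, -1+3=2, -1+4=3, -1+6=5, -1+8=7, -1+11=10
a = 3: 3+3=6, 3+4=7, 3+6=9, 3+8=11, 3+11=14
a = 4: 4+4=8, 4+6=10, 4+8=12, 4+11=15
a = 6: 6+6=12, 6+8=14, 6+11=17
a = 8: 8+8=16, 8+11=19
a = 11: 11+11=22
Distinct sums: {-12, -7, -3, -2, 0, 2, 3, 5, 6, 7, 8, 9, 10, 11, 12, 14, 15, 16, 17, 19, 22}
|A + A| = 21

|A + A| = 21


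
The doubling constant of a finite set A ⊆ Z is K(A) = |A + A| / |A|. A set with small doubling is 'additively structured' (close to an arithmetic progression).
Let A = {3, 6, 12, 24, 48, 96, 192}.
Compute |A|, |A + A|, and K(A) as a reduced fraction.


|A| = 7.
Compute A + A by enumerating all 49 pairs.
A + A = {6, 9, 12, 15, 18, 24, 27, 30, 36, 48, 51, 54, 60, 72, 96, 99, 102, 108, 120, 144, 192, 195, 198, 204, 216, 240, 288, 384}, so |A + A| = 28.
K = |A + A| / |A| = 28/7 = 4/1 ≈ 4.0000.
Reference: AP of size 7 gives K = 13/7 ≈ 1.8571; a fully generic set of size 7 gives K ≈ 4.0000.

|A| = 7, |A + A| = 28, K = 28/7 = 4/1.


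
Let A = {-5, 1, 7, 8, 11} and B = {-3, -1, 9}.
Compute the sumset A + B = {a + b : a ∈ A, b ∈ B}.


A + B = {a + b : a ∈ A, b ∈ B}.
Enumerate all |A|·|B| = 5·3 = 15 pairs (a, b) and collect distinct sums.
a = -5: -5+-3=-8, -5+-1=-6, -5+9=4
a = 1: 1+-3=-2, 1+-1=0, 1+9=10
a = 7: 7+-3=4, 7+-1=6, 7+9=16
a = 8: 8+-3=5, 8+-1=7, 8+9=17
a = 11: 11+-3=8, 11+-1=10, 11+9=20
Collecting distinct sums: A + B = {-8, -6, -2, 0, 4, 5, 6, 7, 8, 10, 16, 17, 20}
|A + B| = 13

A + B = {-8, -6, -2, 0, 4, 5, 6, 7, 8, 10, 16, 17, 20}


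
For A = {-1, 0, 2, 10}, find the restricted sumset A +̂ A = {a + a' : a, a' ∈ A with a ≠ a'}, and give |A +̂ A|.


Restricted sumset: A +̂ A = {a + a' : a ∈ A, a' ∈ A, a ≠ a'}.
Equivalently, take A + A and drop any sum 2a that is achievable ONLY as a + a for a ∈ A (i.e. sums representable only with equal summands).
Enumerate pairs (a, a') with a < a' (symmetric, so each unordered pair gives one sum; this covers all a ≠ a'):
  -1 + 0 = -1
  -1 + 2 = 1
  -1 + 10 = 9
  0 + 2 = 2
  0 + 10 = 10
  2 + 10 = 12
Collected distinct sums: {-1, 1, 2, 9, 10, 12}
|A +̂ A| = 6
(Reference bound: |A +̂ A| ≥ 2|A| - 3 for |A| ≥ 2, with |A| = 4 giving ≥ 5.)

|A +̂ A| = 6


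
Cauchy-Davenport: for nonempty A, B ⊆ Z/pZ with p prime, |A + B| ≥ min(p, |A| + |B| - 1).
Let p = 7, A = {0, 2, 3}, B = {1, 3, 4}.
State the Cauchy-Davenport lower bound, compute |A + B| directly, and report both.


Cauchy-Davenport: |A + B| ≥ min(p, |A| + |B| - 1) for A, B nonempty in Z/pZ.
|A| = 3, |B| = 3, p = 7.
CD lower bound = min(7, 3 + 3 - 1) = min(7, 5) = 5.
Compute A + B mod 7 directly:
a = 0: 0+1=1, 0+3=3, 0+4=4
a = 2: 2+1=3, 2+3=5, 2+4=6
a = 3: 3+1=4, 3+3=6, 3+4=0
A + B = {0, 1, 3, 4, 5, 6}, so |A + B| = 6.
Verify: 6 ≥ 5? Yes ✓.

CD lower bound = 5, actual |A + B| = 6.
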